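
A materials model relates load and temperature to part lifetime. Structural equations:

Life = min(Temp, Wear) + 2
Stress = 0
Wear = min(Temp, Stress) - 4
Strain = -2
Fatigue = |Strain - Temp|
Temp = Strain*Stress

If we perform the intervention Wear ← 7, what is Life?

Under do(Wear=7), the mechanism Wear = min(Temp, Stress) - 4 is discarded; Wear is fixed at 7.
Temp = Strain*Stress  [with Strain=-2, Stress=0]  = 0
Life = min(Temp, Wear) + 2  [with Temp=0, Wear=7]  = 2

2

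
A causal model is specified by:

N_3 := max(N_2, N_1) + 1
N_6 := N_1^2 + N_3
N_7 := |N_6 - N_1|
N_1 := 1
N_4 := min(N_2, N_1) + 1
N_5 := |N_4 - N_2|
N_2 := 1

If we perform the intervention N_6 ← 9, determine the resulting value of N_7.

Intervening sets N_6 = 9 and removes its equation (N_6 := N_1^2 + N_3).
N_7 = |N_6 - N_1|  [with N_6=9, N_1=1]  = 8

8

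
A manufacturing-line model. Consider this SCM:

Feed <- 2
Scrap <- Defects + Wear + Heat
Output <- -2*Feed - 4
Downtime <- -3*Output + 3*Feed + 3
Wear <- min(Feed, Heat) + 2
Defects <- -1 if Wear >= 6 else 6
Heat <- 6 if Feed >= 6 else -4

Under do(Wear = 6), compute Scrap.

do(Wear=6) replaces the equation Wear <- min(Feed, Heat) + 2 with the constant Wear = 6.
Heat = 6 if Feed >= 6 else -4  [with Feed=2]  = -4
Defects = -1 if Wear >= 6 else 6  [with Wear=6]  = -1
Scrap = Defects + Wear + Heat  [with Defects=-1, Wear=6, Heat=-4]  = 1

1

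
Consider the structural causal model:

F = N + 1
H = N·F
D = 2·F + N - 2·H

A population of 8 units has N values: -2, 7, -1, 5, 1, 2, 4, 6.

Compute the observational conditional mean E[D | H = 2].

Conditioning on H=2 selects the 2 unit(s) with N ∈ {-2, 1}. Their D values: -8, 1. Mean = -3.5.

-3.5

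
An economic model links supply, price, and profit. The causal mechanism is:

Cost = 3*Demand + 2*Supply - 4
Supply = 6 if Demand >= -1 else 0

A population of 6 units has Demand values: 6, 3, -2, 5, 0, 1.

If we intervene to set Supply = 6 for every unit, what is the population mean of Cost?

do(Supply=6) breaks Supply's dependence on Demand. With Supply=6 fixed, Cost across the units is 26, 17, 2, 23, 8, 11, mean 14.5.

14.5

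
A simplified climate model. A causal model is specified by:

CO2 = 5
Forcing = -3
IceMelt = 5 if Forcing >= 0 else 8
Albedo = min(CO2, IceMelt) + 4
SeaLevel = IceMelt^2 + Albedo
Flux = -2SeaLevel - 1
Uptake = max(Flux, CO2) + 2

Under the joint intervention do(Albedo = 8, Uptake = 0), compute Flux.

-145

The joint intervention fixes Albedo = 8, Uptake = 0, removing each variable's own equation.
IceMelt = 5 if Forcing >= 0 else 8  [with Forcing=-3]  = 8
SeaLevel = IceMelt^2 + Albedo  [with IceMelt=8, Albedo=8]  = 72
Flux = -2SeaLevel - 1  [with SeaLevel=72]  = -145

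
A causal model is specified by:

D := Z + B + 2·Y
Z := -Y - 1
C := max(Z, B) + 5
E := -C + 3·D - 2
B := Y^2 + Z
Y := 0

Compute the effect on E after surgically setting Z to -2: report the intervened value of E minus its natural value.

Under do(Z=-2), the mechanism Z := -Y - 1 is discarded; Z is fixed at -2.
B = Y^2 + Z  [with Y=0, Z=-2]  = -2
D = Z + B + 2·Y  [with Z=-2, B=-2, Y=0]  = -4
C = max(Z, B) + 5  [with Z=-2, B=-2]  = 3
E = -C + 3·D - 2  [with C=3, D=-4]  = -17
Without intervention: Z = -Y - 1  [with Y=0]  = -1; B = Y^2 + Z  [with Y=0, Z=-1]  = -1; D = Z + B + 2·Y  [with Z=-1, B=-1, Y=0]  = -2; C = max(Z, B) + 5  [with Z=-1, B=-1]  = 4; E = -C + 3·D - 2  [with C=4, D=-2]  = -12.
Change = -17 − (-12) = -5.

-5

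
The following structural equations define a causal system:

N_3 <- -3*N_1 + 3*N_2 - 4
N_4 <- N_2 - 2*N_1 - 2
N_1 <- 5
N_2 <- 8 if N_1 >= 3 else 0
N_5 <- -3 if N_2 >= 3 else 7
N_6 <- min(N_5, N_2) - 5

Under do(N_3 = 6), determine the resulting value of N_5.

do(N_3=6) replaces the equation N_3 <- -3*N_1 + 3*N_2 - 4 with the constant N_3 = 6.
N_5 is not downstream of the intervention, so its value is determined by the original equations.
N_2 = 8 if N_1 >= 3 else 0  [with N_1=5]  = 8
N_5 = -3 if N_2 >= 3 else 7  [with N_2=8]  = -3

-3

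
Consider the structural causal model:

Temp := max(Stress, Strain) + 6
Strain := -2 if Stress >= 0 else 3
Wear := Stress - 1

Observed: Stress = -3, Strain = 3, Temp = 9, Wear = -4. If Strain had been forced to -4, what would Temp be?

3

The intervention breaks the incoming arrows to Strain: Strain := -2 if Stress >= 0 else 3 no longer applies, and Strain = -4.
Temp = max(Stress, Strain) + 6  [with Stress=-3, Strain=-4]  = 3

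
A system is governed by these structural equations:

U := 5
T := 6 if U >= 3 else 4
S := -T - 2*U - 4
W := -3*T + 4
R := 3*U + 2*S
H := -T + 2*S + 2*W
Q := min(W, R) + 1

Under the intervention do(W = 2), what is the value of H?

-42

Under do(W=2), the mechanism W := -3*T + 4 is discarded; W is fixed at 2.
T = 6 if U >= 3 else 4  [with U=5]  = 6
S = -T - 2*U - 4  [with T=6, U=5]  = -20
H = -T + 2*S + 2*W  [with T=6, S=-20, W=2]  = -42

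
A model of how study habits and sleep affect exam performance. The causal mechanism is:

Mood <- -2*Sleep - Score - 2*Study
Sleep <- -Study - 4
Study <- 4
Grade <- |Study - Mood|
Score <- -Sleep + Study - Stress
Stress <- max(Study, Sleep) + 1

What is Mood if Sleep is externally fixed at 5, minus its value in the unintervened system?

do(Sleep=5) replaces the equation Sleep <- -Study - 4 with the constant Sleep = 5.
Stress = max(Study, Sleep) + 1  [with Study=4, Sleep=5]  = 6
Score = -Sleep + Study - Stress  [with Sleep=5, Study=4, Stress=6]  = -7
Mood = -2*Sleep - Score - 2*Study  [with Sleep=5, Score=-7, Study=4]  = -11
Without intervention: Sleep = -Study - 4  [with Study=4]  = -8; Stress = max(Study, Sleep) + 1  [with Study=4, Sleep=-8]  = 5; Score = -Sleep + Study - Stress  [with Sleep=-8, Study=4, Stress=5]  = 7; Mood = -2*Sleep - Score - 2*Study  [with Sleep=-8, Score=7, Study=4]  = 1.
Change = -11 − 1 = -12.

-12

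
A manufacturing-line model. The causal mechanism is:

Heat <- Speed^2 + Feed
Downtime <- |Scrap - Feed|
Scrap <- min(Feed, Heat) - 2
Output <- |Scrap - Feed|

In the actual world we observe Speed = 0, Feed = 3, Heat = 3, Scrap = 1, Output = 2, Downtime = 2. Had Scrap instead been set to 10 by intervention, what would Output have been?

7

Intervening sets Scrap = 10 and removes its equation (Scrap <- min(Feed, Heat) - 2).
Output = |Scrap - Feed|  [with Scrap=10, Feed=3]  = 7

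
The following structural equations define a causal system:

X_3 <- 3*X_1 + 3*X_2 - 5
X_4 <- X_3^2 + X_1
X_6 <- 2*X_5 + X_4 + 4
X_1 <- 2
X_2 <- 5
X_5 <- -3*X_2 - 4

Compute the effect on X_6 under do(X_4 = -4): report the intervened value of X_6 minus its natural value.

-262

Under do(X_4=-4), the mechanism X_4 <- X_3^2 + X_1 is discarded; X_4 is fixed at -4.
X_5 = -3*X_2 - 4  [with X_2=5]  = -19
X_6 = 2*X_5 + X_4 + 4  [with X_5=-19, X_4=-4]  = -38
Without intervention: X_3 = 3*X_1 + 3*X_2 - 5  [with X_1=2, X_2=5]  = 16; X_4 = X_3^2 + X_1  [with X_3=16, X_1=2]  = 258; X_5 = -3*X_2 - 4  [with X_2=5]  = -19; X_6 = 2*X_5 + X_4 + 4  [with X_5=-19, X_4=258]  = 224.
Change = -38 − 224 = -262.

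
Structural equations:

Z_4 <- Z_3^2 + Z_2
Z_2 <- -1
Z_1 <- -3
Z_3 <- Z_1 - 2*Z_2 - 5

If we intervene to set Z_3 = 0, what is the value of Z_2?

-1

Under do(Z_3=0), the mechanism Z_3 <- Z_1 - 2*Z_2 - 5 is discarded; Z_3 is fixed at 0.
Since Z_2 is not a descendant of the intervened variable, it is unaffected.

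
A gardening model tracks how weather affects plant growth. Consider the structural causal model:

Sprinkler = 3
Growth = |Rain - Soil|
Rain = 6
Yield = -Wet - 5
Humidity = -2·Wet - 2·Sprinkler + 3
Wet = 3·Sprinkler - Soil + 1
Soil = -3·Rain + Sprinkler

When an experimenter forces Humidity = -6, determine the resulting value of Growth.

do(Humidity=-6) replaces the equation Humidity = -2·Wet - 2·Sprinkler + 3 with the constant Humidity = -6.
Since Growth is not a descendant of the intervened variable, it is unaffected.
Soil = -3·Rain + Sprinkler  [with Rain=6, Sprinkler=3]  = -15
Growth = |Rain - Soil|  [with Rain=6, Soil=-15]  = 21

21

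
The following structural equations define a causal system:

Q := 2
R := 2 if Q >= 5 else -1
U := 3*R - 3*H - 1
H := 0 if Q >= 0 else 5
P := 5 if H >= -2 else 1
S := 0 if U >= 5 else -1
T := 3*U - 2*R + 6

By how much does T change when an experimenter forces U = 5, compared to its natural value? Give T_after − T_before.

Under do(U=5), the mechanism U := 3*R - 3*H - 1 is discarded; U is fixed at 5.
R = 2 if Q >= 5 else -1  [with Q=2]  = -1
T = 3*U - 2*R + 6  [with U=5, R=-1]  = 23
Without intervention: H = 0 if Q >= 0 else 5  [with Q=2]  = 0; R = 2 if Q >= 5 else -1  [with Q=2]  = -1; U = 3*R - 3*H - 1  [with R=-1, H=0]  = -4; T = 3*U - 2*R + 6  [with U=-4, R=-1]  = -4.
Change = 23 − (-4) = 27.

27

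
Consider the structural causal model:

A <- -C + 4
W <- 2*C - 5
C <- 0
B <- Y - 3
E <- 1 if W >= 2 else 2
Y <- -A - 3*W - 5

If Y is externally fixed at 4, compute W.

-5

Under do(Y=4), the mechanism Y <- -A - 3*W - 5 is discarded; Y is fixed at 4.
Since W is not a descendant of the intervened variable, it is unaffected.
W = 2*C - 5  [with C=0]  = -5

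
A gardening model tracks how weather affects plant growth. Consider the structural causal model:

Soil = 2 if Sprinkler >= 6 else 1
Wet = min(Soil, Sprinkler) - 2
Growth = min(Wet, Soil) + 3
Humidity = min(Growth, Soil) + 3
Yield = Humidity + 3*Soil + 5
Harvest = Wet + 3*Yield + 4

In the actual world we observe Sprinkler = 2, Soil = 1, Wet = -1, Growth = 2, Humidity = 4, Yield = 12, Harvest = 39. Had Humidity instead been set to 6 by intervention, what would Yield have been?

14

The intervention breaks the incoming arrows to Humidity: Humidity = min(Growth, Soil) + 3 no longer applies, and Humidity = 6.
Soil = 2 if Sprinkler >= 6 else 1  [with Sprinkler=2]  = 1
Yield = Humidity + 3*Soil + 5  [with Humidity=6, Soil=1]  = 14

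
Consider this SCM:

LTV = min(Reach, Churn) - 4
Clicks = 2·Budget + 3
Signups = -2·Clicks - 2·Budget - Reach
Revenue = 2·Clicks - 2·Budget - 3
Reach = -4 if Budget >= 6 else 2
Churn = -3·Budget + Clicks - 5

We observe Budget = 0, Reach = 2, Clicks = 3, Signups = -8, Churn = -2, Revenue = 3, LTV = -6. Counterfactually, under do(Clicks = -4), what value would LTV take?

-13

The intervention breaks the incoming arrows to Clicks: Clicks = 2·Budget + 3 no longer applies, and Clicks = -4.
Reach = -4 if Budget >= 6 else 2  [with Budget=0]  = 2
Churn = -3·Budget + Clicks - 5  [with Budget=0, Clicks=-4]  = -9
LTV = min(Reach, Churn) - 4  [with Reach=2, Churn=-9]  = -13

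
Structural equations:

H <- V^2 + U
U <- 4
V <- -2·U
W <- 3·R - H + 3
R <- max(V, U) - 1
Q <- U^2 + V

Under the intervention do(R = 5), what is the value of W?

-50

The intervention breaks the incoming arrows to R: R <- max(V, U) - 1 no longer applies, and R = 5.
V = -2·U  [with U=4]  = -8
H = V^2 + U  [with V=-8, U=4]  = 68
W = 3·R - H + 3  [with R=5, H=68]  = -50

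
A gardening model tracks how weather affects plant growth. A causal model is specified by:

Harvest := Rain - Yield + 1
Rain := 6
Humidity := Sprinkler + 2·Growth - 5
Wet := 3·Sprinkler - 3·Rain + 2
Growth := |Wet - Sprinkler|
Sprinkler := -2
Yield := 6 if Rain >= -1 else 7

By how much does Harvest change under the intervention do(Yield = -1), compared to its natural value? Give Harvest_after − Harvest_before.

Intervening sets Yield = -1 and removes its equation (Yield := 6 if Rain >= -1 else 7).
Harvest = Rain - Yield + 1  [with Rain=6, Yield=-1]  = 8
Without intervention: Yield = 6 if Rain >= -1 else 7  [with Rain=6]  = 6; Harvest = Rain - Yield + 1  [with Rain=6, Yield=6]  = 1.
Change = 8 − 1 = 7.

7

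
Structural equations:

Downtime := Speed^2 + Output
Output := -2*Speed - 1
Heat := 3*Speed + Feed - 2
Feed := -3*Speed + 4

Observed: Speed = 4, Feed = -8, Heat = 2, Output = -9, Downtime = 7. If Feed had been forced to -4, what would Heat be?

The intervention breaks the incoming arrows to Feed: Feed := -3*Speed + 4 no longer applies, and Feed = -4.
Heat = 3*Speed + Feed - 2  [with Speed=4, Feed=-4]  = 6

6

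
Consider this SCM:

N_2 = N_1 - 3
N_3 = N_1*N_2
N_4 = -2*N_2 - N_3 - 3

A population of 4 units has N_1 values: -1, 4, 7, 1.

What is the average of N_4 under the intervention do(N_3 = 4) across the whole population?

The intervention sets N_3=4 in all 4 units regardless of N_1. Recomputing N_4 per unit gives 1, -9, -15, -3; average -6.5.

-6.5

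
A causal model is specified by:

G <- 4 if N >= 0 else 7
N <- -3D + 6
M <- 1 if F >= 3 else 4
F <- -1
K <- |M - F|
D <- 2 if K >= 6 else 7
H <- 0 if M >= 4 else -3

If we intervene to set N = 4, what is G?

The intervention breaks the incoming arrows to N: N <- -3D + 6 no longer applies, and N = 4.
G = 4 if N >= 0 else 7  [with N=4]  = 4

4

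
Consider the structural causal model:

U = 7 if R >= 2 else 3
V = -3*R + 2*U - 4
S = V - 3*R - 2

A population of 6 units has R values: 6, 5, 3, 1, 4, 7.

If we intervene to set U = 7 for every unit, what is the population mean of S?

The intervention sets U=7 in all 6 units regardless of R. Recomputing S per unit gives -28, -22, -10, 2, -16, -34; average -18.

-18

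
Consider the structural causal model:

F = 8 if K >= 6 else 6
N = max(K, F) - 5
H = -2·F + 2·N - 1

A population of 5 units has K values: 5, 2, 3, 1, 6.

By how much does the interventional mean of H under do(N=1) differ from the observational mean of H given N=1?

-0.8

do(N=1) breaks N's dependence on K. With N=1 fixed, H across the units is -11, -11, -11, -11, -15, mean -11.8.
Conditioning on N=1 selects the 4 unit(s) with K ∈ {5, 2, 3, 1}. Their H values: -11, -11, -11, -11. Mean = -11.
Difference = -11.8 − (-11) = -0.8.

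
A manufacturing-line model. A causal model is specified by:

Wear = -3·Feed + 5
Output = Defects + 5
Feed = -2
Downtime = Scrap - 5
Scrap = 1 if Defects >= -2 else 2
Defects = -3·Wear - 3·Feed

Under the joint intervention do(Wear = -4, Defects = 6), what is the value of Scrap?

Setting Wear = -4, Defects = 6 by intervention discards those variables' equations.
Scrap = 1 if Defects >= -2 else 2  [with Defects=6]  = 1

1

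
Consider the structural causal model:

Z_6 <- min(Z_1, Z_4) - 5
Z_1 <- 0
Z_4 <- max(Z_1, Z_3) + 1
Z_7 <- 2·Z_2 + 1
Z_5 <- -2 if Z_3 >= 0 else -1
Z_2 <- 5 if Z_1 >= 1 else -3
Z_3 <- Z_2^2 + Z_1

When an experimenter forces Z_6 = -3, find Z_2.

-3

do(Z_6=-3) replaces the equation Z_6 <- min(Z_1, Z_4) - 5 with the constant Z_6 = -3.
Z_2 is not downstream of the intervention, so its value is determined by the original equations.
Z_2 = 5 if Z_1 >= 1 else -3  [with Z_1=0]  = -3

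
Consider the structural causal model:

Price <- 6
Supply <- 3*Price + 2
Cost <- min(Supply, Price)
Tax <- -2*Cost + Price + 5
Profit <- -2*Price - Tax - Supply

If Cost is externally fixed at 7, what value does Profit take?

do(Cost=7) replaces the equation Cost <- min(Supply, Price) with the constant Cost = 7.
Supply = 3*Price + 2  [with Price=6]  = 20
Tax = -2*Cost + Price + 5  [with Cost=7, Price=6]  = -3
Profit = -2*Price - Tax - Supply  [with Price=6, Tax=-3, Supply=20]  = -29

-29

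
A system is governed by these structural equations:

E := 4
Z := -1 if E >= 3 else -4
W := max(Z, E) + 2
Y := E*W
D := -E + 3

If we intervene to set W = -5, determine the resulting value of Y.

The intervention breaks the incoming arrows to W: W := max(Z, E) + 2 no longer applies, and W = -5.
Y = E*W  [with E=4, W=-5]  = -20

-20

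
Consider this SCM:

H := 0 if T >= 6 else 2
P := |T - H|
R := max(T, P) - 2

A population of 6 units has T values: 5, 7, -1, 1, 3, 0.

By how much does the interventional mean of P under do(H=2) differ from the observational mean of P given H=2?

0.5

Every unit gets H=2 under the intervention. P values become 3, 5, 3, 1, 1, 2; E[P|do(H=2)] = 2.5.
E[P|H=2] averages over only the 5 units with H=2 (T = 5, -1, 1, 3, 0): P = 3, 3, 1, 1, 2, mean 2.
Difference = 2.5 − 2 = 0.5.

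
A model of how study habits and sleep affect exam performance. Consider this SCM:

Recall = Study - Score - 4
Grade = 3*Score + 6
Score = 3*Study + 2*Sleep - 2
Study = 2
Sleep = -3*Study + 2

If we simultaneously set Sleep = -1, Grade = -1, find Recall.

The joint intervention fixes Sleep = -1, Grade = -1, removing each variable's own equation.
Score = 3*Study + 2*Sleep - 2  [with Study=2, Sleep=-1]  = 2
Recall = Study - Score - 4  [with Study=2, Score=2]  = -4

-4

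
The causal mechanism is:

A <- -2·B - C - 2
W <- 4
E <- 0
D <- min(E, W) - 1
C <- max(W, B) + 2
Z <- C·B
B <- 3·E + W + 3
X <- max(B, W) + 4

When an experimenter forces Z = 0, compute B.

Under do(Z=0), the mechanism Z <- C·B is discarded; Z is fixed at 0.
Since B is not a descendant of the intervened variable, it is unaffected.
B = 3·E + W + 3  [with E=0, W=4]  = 7

7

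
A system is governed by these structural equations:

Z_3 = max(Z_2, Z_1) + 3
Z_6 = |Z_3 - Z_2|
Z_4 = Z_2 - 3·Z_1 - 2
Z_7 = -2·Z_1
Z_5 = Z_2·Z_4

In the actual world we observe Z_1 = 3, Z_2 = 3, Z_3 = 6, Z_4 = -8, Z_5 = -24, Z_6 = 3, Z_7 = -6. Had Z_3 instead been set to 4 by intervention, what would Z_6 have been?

1

The intervention breaks the incoming arrows to Z_3: Z_3 = max(Z_2, Z_1) + 3 no longer applies, and Z_3 = 4.
Z_6 = |Z_3 - Z_2|  [with Z_3=4, Z_2=3]  = 1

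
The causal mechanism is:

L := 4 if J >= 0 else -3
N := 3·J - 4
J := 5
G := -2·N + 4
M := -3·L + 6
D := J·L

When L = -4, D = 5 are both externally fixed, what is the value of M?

18

The joint intervention fixes L = -4, D = 5, removing each variable's own equation.
M = -3·L + 6  [with L=-4]  = 18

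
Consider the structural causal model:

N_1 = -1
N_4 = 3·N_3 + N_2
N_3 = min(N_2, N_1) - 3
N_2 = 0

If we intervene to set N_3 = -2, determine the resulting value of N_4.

The intervention breaks the incoming arrows to N_3: N_3 = min(N_2, N_1) - 3 no longer applies, and N_3 = -2.
N_4 = 3·N_3 + N_2  [with N_3=-2, N_2=0]  = -6

-6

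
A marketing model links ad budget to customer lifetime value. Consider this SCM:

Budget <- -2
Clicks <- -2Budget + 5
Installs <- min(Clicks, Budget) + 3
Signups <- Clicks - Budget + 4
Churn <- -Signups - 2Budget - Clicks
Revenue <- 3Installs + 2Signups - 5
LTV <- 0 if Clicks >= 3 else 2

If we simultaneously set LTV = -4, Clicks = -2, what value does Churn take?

The joint intervention fixes LTV = -4, Clicks = -2, removing each variable's own equation.
Signups = Clicks - Budget + 4  [with Clicks=-2, Budget=-2]  = 4
Churn = -Signups - 2Budget - Clicks  [with Signups=4, Budget=-2, Clicks=-2]  = 2

2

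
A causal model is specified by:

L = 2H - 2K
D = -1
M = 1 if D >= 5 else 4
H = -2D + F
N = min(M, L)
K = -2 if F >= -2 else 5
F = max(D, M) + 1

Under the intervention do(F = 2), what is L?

The intervention breaks the incoming arrows to F: F = max(D, M) + 1 no longer applies, and F = 2.
K = -2 if F >= -2 else 5  [with F=2]  = -2
H = -2D + F  [with D=-1, F=2]  = 4
L = 2H - 2K  [with H=4, K=-2]  = 12

12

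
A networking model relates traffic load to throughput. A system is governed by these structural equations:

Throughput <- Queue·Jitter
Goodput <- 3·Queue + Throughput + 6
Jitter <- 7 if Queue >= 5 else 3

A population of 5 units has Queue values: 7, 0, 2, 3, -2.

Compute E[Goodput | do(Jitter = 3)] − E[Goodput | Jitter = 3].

7.5

The intervention sets Jitter=3 in all 5 units regardless of Queue. Recomputing Goodput per unit gives 48, 6, 18, 24, -6; average 18.
Conditioning on Jitter=3 selects the 4 unit(s) with Queue ∈ {0, 2, 3, -2}. Their Goodput values: 6, 18, 24, -6. Mean = 10.5.
Difference = 18 − 10.5 = 7.5.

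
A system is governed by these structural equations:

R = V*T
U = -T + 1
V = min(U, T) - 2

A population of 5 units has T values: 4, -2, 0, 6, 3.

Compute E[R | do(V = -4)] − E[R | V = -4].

Every unit gets V=-4 under the intervention. R values become -16, 8, 0, -24, -12; E[R|do(V=-4)] = -8.8.
E[R|V=-4] averages over only the 2 units with V=-4 (T = -2, 3): R = 8, -12, mean -2.
Difference = -8.8 − (-2) = -6.8.

-6.8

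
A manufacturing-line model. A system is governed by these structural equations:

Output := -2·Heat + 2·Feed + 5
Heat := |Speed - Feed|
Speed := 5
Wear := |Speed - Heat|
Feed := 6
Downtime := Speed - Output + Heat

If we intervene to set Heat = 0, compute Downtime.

-12

The intervention breaks the incoming arrows to Heat: Heat := |Speed - Feed| no longer applies, and Heat = 0.
Output = -2·Heat + 2·Feed + 5  [with Heat=0, Feed=6]  = 17
Downtime = Speed - Output + Heat  [with Speed=5, Output=17, Heat=0]  = -12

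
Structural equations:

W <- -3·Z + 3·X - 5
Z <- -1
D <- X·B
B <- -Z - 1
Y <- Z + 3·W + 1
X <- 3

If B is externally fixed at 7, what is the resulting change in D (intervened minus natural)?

21

The intervention breaks the incoming arrows to B: B <- -Z - 1 no longer applies, and B = 7.
D = X·B  [with X=3, B=7]  = 21
Without intervention: B = -Z - 1  [with Z=-1]  = 0; D = X·B  [with X=3, B=0]  = 0.
Change = 21 − 0 = 21.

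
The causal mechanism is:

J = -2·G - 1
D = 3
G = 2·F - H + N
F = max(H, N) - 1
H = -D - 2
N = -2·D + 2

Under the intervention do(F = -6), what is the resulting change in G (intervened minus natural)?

Intervening sets F = -6 and removes its equation (F = max(H, N) - 1).
H = -D - 2  [with D=3]  = -5
N = -2·D + 2  [with D=3]  = -4
G = 2·F - H + N  [with F=-6, H=-5, N=-4]  = -11
Without intervention: H = -D - 2  [with D=3]  = -5; N = -2·D + 2  [with D=3]  = -4; F = max(H, N) - 1  [with H=-5, N=-4]  = -5; G = 2·F - H + N  [with F=-5, H=-5, N=-4]  = -9.
Change = -11 − (-9) = -2.

-2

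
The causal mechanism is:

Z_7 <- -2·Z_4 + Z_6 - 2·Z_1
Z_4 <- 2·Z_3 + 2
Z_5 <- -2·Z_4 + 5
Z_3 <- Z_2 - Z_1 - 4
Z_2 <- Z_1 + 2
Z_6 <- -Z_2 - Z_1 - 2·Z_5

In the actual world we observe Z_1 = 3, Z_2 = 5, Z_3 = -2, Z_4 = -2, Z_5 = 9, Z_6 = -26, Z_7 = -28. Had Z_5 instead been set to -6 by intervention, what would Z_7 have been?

Under do(Z_5=-6), the mechanism Z_5 <- -2·Z_4 + 5 is discarded; Z_5 is fixed at -6.
Z_2 = Z_1 + 2  [with Z_1=3]  = 5
Z_3 = Z_2 - Z_1 - 4  [with Z_2=5, Z_1=3]  = -2
Z_4 = 2·Z_3 + 2  [with Z_3=-2]  = -2
Z_6 = -Z_2 - Z_1 - 2·Z_5  [with Z_2=5, Z_1=3, Z_5=-6]  = 4
Z_7 = -2·Z_4 + Z_6 - 2·Z_1  [with Z_4=-2, Z_6=4, Z_1=3]  = 2

2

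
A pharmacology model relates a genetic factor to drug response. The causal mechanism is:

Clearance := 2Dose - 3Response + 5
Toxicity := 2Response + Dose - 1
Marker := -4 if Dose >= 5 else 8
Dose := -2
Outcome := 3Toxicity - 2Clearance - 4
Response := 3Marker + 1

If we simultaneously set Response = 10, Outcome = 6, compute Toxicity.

Setting Response = 10, Outcome = 6 by intervention discards those variables' equations.
Toxicity = 2Response + Dose - 1  [with Response=10, Dose=-2]  = 17

17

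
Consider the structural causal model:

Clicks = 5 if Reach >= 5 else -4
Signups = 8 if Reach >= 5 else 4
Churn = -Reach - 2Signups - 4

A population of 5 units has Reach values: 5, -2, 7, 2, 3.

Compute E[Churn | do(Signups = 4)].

do(Signups=4) breaks Signups's dependence on Reach. With Signups=4 fixed, Churn across the units is -17, -10, -19, -14, -15, mean -15.

-15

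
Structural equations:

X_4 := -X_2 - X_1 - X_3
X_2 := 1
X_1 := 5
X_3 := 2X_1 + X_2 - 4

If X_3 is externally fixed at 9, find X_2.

Under do(X_3=9), the mechanism X_3 := 2X_1 + X_2 - 4 is discarded; X_3 is fixed at 9.
Since X_2 is not a descendant of the intervened variable, it is unaffected.

1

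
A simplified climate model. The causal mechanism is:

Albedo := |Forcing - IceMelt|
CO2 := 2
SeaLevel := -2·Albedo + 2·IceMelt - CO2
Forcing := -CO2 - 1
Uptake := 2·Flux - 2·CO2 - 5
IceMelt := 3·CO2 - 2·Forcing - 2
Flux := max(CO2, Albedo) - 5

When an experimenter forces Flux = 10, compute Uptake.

Intervening sets Flux = 10 and removes its equation (Flux := max(CO2, Albedo) - 5).
Uptake = 2·Flux - 2·CO2 - 5  [with Flux=10, CO2=2]  = 11

11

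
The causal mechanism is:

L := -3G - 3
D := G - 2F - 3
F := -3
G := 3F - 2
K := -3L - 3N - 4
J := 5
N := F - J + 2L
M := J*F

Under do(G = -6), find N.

Under do(G=-6), the mechanism G := 3F - 2 is discarded; G is fixed at -6.
L = -3G - 3  [with G=-6]  = 15
N = F - J + 2L  [with F=-3, J=5, L=15]  = 22

22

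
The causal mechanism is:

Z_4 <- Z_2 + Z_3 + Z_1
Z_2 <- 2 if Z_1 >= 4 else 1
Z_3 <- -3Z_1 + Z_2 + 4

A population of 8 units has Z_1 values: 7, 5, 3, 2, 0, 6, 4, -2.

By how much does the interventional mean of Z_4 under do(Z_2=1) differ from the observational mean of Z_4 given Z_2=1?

Every unit gets Z_2=1 under the intervention. Z_4 values become -8, -4, 0, 2, 6, -6, -2, 10; E[Z_4|do(Z_2=1)] = -0.25.
Conditioning on Z_2=1 selects the 4 unit(s) with Z_1 ∈ {3, 2, 0, -2}. Their Z_4 values: 0, 2, 6, 10. Mean = 4.5.
Difference = -0.25 − 4.5 = -4.75.

-4.75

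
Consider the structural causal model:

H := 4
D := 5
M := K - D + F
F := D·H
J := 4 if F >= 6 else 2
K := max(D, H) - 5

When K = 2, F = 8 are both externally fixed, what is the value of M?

5

Setting K = 2, F = 8 by intervention discards those variables' equations.
M = K - D + F  [with K=2, D=5, F=8]  = 5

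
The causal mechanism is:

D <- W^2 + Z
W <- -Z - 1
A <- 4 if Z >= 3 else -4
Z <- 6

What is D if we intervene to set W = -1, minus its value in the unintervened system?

The intervention breaks the incoming arrows to W: W <- -Z - 1 no longer applies, and W = -1.
D = W^2 + Z  [with W=-1, Z=6]  = 7
Without intervention: W = -Z - 1  [with Z=6]  = -7; D = W^2 + Z  [with W=-7, Z=6]  = 55.
Change = 7 − 55 = -48.

-48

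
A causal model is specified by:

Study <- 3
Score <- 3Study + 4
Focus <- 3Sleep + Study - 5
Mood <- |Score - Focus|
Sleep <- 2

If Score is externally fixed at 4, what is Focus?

Under do(Score=4), the mechanism Score <- 3Study + 4 is discarded; Score is fixed at 4.
Since Focus is not a descendant of the intervened variable, it is unaffected.
Focus = 3Sleep + Study - 5  [with Sleep=2, Study=3]  = 4

4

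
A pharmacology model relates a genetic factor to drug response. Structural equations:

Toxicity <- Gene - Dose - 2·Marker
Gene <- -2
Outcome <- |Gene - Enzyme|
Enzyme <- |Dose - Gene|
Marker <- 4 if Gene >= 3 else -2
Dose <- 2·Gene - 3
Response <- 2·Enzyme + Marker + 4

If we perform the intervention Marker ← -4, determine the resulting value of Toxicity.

13

Under do(Marker=-4), the mechanism Marker <- 4 if Gene >= 3 else -2 is discarded; Marker is fixed at -4.
Dose = 2·Gene - 3  [with Gene=-2]  = -7
Toxicity = Gene - Dose - 2·Marker  [with Gene=-2, Dose=-7, Marker=-4]  = 13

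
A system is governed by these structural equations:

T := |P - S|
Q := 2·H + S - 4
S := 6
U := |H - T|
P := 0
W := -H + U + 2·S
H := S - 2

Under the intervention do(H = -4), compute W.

26

The intervention breaks the incoming arrows to H: H := S - 2 no longer applies, and H = -4.
T = |P - S|  [with P=0, S=6]  = 6
U = |H - T|  [with H=-4, T=6]  = 10
W = -H + U + 2·S  [with H=-4, U=10, S=6]  = 26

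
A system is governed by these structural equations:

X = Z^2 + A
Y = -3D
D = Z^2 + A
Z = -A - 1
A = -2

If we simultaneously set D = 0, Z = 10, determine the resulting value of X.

98

Setting D = 0, Z = 10 by intervention discards those variables' equations.
X = Z^2 + A  [with Z=10, A=-2]  = 98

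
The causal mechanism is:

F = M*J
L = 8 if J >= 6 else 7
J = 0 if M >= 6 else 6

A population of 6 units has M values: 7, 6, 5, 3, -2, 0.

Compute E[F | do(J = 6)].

19

The intervention sets J=6 in all 6 units regardless of M. Recomputing F per unit gives 42, 36, 30, 18, -12, 0; average 19.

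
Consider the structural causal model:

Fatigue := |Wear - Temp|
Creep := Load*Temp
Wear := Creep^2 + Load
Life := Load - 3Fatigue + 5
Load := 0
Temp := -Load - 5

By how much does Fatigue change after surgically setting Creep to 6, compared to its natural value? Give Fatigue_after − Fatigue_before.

36

do(Creep=6) replaces the equation Creep := Load*Temp with the constant Creep = 6.
Temp = -Load - 5  [with Load=0]  = -5
Wear = Creep^2 + Load  [with Creep=6, Load=0]  = 36
Fatigue = |Wear - Temp|  [with Wear=36, Temp=-5]  = 41
Without intervention: Temp = -Load - 5  [with Load=0]  = -5; Creep = Load*Temp  [with Load=0, Temp=-5]  = 0; Wear = Creep^2 + Load  [with Creep=0, Load=0]  = 0; Fatigue = |Wear - Temp|  [with Wear=0, Temp=-5]  = 5.
Change = 41 − 5 = 36.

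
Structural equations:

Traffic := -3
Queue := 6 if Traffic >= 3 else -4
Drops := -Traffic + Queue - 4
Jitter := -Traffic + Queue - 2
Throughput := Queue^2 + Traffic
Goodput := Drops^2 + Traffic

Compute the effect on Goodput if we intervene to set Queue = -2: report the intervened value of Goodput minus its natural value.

Under do(Queue=-2), the mechanism Queue := 6 if Traffic >= 3 else -4 is discarded; Queue is fixed at -2.
Drops = -Traffic + Queue - 4  [with Traffic=-3, Queue=-2]  = -3
Goodput = Drops^2 + Traffic  [with Drops=-3, Traffic=-3]  = 6
Without intervention: Queue = 6 if Traffic >= 3 else -4  [with Traffic=-3]  = -4; Drops = -Traffic + Queue - 4  [with Traffic=-3, Queue=-4]  = -5; Goodput = Drops^2 + Traffic  [with Drops=-5, Traffic=-3]  = 22.
Change = 6 − 22 = -16.

-16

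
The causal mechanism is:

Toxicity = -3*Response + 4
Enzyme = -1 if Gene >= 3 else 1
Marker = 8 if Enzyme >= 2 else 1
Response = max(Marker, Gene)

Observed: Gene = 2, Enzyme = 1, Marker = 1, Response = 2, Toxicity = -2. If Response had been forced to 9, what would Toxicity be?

-23

Intervening sets Response = 9 and removes its equation (Response = max(Marker, Gene)).
Toxicity = -3*Response + 4  [with Response=9]  = -23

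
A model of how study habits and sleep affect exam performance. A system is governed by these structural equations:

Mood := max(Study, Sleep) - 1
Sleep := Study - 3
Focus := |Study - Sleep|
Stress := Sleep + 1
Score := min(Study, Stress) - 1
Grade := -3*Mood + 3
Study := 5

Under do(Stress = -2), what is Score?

do(Stress=-2) replaces the equation Stress := Sleep + 1 with the constant Stress = -2.
Score = min(Study, Stress) - 1  [with Study=5, Stress=-2]  = -3

-3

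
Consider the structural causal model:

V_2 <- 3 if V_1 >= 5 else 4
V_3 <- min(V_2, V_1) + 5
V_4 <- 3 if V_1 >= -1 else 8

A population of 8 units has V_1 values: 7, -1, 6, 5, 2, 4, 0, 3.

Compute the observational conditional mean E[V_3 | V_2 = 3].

8

Observing V_2=3 restricts to units where V_2's equation naturally yields 3: V_1 ∈ {7, 6, 5}. In that subpopulation V_3 = 8, 8, 8, mean 8.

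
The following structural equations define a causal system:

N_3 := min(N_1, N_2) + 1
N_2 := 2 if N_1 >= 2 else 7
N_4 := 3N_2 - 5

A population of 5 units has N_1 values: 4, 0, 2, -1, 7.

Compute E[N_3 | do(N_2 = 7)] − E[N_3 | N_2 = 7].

The intervention sets N_2=7 in all 5 units regardless of N_1. Recomputing N_3 per unit gives 5, 1, 3, 0, 8; average 3.4.
Observing N_2=7 restricts to units where N_2's equation naturally yields 7: N_1 ∈ {0, -1}. In that subpopulation N_3 = 1, 0, mean 0.5.
Difference = 3.4 − 0.5 = 2.9.

2.9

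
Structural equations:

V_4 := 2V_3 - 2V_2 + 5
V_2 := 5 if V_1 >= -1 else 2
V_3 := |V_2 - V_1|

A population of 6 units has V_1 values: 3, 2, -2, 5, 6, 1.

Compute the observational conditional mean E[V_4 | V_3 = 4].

6

E[V_4|V_3=4] averages over only the 2 units with V_3=4 (V_1 = -2, 1): V_4 = 9, 3, mean 6.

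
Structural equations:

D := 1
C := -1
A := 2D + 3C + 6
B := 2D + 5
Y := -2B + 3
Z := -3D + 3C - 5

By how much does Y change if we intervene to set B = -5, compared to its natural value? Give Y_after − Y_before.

Intervening sets B = -5 and removes its equation (B := 2D + 5).
Y = -2B + 3  [with B=-5]  = 13
Without intervention: B = 2D + 5  [with D=1]  = 7; Y = -2B + 3  [with B=7]  = -11.
Change = 13 − (-11) = 24.

24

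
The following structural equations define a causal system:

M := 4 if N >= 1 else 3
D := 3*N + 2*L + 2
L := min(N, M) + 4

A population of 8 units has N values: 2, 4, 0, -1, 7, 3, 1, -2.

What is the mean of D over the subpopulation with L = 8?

Observing L=8 restricts to units where L's equation naturally yields 8: N ∈ {4, 7}. In that subpopulation D = 30, 39, mean 34.5.

34.5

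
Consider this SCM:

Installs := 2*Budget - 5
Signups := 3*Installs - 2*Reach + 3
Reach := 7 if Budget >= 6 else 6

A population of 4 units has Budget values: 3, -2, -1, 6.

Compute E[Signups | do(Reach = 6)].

-15

Under do(Reach=6), Reach's equation is replaced by Reach=6 for every unit. Per-unit Signups: -6, -36, -30, 12. Mean = -15.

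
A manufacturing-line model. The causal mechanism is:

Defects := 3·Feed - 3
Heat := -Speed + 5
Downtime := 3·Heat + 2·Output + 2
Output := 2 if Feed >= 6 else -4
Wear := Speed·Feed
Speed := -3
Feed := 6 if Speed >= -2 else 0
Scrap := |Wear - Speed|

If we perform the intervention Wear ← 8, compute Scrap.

Under do(Wear=8), the mechanism Wear := Speed·Feed is discarded; Wear is fixed at 8.
Scrap = |Wear - Speed|  [with Wear=8, Speed=-3]  = 11

11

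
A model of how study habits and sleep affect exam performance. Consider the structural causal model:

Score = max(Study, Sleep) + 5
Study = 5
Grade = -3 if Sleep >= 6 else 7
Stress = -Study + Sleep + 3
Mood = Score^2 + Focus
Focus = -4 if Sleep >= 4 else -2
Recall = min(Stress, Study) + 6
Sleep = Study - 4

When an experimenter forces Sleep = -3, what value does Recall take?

Under do(Sleep=-3), the mechanism Sleep = Study - 4 is discarded; Sleep is fixed at -3.
Stress = -Study + Sleep + 3  [with Study=5, Sleep=-3]  = -5
Recall = min(Stress, Study) + 6  [with Stress=-5, Study=5]  = 1

1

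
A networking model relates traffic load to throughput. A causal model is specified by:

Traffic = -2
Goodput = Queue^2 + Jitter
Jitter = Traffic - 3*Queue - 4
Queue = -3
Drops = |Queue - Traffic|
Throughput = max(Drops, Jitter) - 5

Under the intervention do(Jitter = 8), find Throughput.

3

Intervening sets Jitter = 8 and removes its equation (Jitter = Traffic - 3*Queue - 4).
Drops = |Queue - Traffic|  [with Queue=-3, Traffic=-2]  = 1
Throughput = max(Drops, Jitter) - 5  [with Drops=1, Jitter=8]  = 3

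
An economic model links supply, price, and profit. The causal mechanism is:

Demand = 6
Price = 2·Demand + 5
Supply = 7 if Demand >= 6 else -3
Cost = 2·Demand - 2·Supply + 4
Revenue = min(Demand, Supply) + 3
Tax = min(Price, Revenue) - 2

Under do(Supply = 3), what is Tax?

4

The intervention breaks the incoming arrows to Supply: Supply = 7 if Demand >= 6 else -3 no longer applies, and Supply = 3.
Price = 2·Demand + 5  [with Demand=6]  = 17
Revenue = min(Demand, Supply) + 3  [with Demand=6, Supply=3]  = 6
Tax = min(Price, Revenue) - 2  [with Price=17, Revenue=6]  = 4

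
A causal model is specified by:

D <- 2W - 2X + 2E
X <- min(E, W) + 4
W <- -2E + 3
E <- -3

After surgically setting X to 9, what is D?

-6

The intervention breaks the incoming arrows to X: X <- min(E, W) + 4 no longer applies, and X = 9.
W = -2E + 3  [with E=-3]  = 9
D = 2W - 2X + 2E  [with W=9, X=9, E=-3]  = -6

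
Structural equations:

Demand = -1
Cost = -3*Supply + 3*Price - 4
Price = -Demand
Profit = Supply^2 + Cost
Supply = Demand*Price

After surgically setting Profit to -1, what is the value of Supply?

do(Profit=-1) replaces the equation Profit = Supply^2 + Cost with the constant Profit = -1.
Supply is not downstream of the intervention, so its value is determined by the original equations.
Price = -Demand  [with Demand=-1]  = 1
Supply = Demand*Price  [with Demand=-1, Price=1]  = -1

-1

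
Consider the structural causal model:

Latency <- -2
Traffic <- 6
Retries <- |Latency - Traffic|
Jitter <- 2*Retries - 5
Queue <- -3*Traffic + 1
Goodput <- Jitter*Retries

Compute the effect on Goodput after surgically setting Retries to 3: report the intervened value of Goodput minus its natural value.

-85

Under do(Retries=3), the mechanism Retries <- |Latency - Traffic| is discarded; Retries is fixed at 3.
Jitter = 2*Retries - 5  [with Retries=3]  = 1
Goodput = Jitter*Retries  [with Jitter=1, Retries=3]  = 3
Without intervention: Retries = |Latency - Traffic|  [with Latency=-2, Traffic=6]  = 8; Jitter = 2*Retries - 5  [with Retries=8]  = 11; Goodput = Jitter*Retries  [with Jitter=11, Retries=8]  = 88.
Change = 3 − 88 = -85.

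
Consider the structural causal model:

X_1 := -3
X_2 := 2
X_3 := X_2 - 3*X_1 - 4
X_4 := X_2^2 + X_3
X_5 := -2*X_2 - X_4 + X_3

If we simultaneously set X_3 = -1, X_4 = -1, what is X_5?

Setting X_3 = -1, X_4 = -1 by intervention discards those variables' equations.
X_5 = -2*X_2 - X_4 + X_3  [with X_2=2, X_4=-1, X_3=-1]  = -4

-4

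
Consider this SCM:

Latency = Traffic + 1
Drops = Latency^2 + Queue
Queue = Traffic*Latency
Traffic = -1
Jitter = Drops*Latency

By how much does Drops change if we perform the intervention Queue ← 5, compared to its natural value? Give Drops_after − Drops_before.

5

The intervention breaks the incoming arrows to Queue: Queue = Traffic*Latency no longer applies, and Queue = 5.
Latency = Traffic + 1  [with Traffic=-1]  = 0
Drops = Latency^2 + Queue  [with Latency=0, Queue=5]  = 5
Without intervention: Latency = Traffic + 1  [with Traffic=-1]  = 0; Queue = Traffic*Latency  [with Traffic=-1, Latency=0]  = 0; Drops = Latency^2 + Queue  [with Latency=0, Queue=0]  = 0.
Change = 5 − 0 = 5.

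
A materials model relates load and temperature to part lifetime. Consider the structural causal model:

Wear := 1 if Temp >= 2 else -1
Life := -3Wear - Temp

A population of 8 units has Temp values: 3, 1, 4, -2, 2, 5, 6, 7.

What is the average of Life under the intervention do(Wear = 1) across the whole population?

-6.25

Every unit gets Wear=1 under the intervention. Life values become -6, -4, -7, -1, -5, -8, -9, -10; E[Life|do(Wear=1)] = -6.25.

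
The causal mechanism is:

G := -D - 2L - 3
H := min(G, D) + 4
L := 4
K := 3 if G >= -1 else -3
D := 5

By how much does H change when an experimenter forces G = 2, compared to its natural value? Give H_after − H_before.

The intervention breaks the incoming arrows to G: G := -D - 2L - 3 no longer applies, and G = 2.
H = min(G, D) + 4  [with G=2, D=5]  = 6
Without intervention: G = -D - 2L - 3  [with D=5, L=4]  = -16; H = min(G, D) + 4  [with G=-16, D=5]  = -12.
Change = 6 − (-12) = 18.

18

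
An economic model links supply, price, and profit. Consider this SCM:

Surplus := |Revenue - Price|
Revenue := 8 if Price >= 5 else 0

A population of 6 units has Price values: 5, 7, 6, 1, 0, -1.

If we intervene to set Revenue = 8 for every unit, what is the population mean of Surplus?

5

The intervention sets Revenue=8 in all 6 units regardless of Price. Recomputing Surplus per unit gives 3, 1, 2, 7, 8, 9; average 5.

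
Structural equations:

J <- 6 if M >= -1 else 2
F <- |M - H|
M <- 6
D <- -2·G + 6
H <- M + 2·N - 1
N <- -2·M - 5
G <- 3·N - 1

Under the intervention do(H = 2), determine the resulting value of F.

The intervention breaks the incoming arrows to H: H <- M + 2·N - 1 no longer applies, and H = 2.
F = |M - H|  [with M=6, H=2]  = 4

4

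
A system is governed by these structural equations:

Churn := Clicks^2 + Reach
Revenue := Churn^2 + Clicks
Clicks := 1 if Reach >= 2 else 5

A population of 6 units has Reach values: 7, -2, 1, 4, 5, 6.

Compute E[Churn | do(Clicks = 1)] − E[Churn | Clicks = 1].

Every unit gets Clicks=1 under the intervention. Churn values become 8, -1, 2, 5, 6, 7; E[Churn|do(Clicks=1)] = 4.5.
Conditioning on Clicks=1 selects the 4 unit(s) with Reach ∈ {7, 4, 5, 6}. Their Churn values: 8, 5, 6, 7. Mean = 6.5.
Difference = 4.5 − 6.5 = -2.

-2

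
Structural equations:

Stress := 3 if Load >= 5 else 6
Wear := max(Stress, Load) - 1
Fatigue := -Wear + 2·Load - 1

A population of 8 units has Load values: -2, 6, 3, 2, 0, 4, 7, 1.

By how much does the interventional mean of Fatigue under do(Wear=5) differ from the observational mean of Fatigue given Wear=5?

Under do(Wear=5), Wear's equation is replaced by Wear=5 for every unit. Per-unit Fatigue: -10, 6, 0, -2, -6, 2, 8, -4. Mean = -0.75.
Conditioning on Wear=5 selects the 7 unit(s) with Load ∈ {-2, 6, 3, 2, 0, 4, 1}. Their Fatigue values: -10, 6, 0, -2, -6, 2, -4. Mean = -2.
Difference = -0.75 − (-2) = 1.25.

1.25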